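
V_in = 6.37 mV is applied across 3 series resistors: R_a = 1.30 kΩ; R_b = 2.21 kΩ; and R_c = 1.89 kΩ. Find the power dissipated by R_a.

P ≈ 1.81 nW

ΣR = 5.400 kΩ → I = 6.37/5.400 = 1.180 µA.
V(R_a) = I·R = 1.534 mV; P = V·I = 1.534 × 1.180 = 1.809 nW.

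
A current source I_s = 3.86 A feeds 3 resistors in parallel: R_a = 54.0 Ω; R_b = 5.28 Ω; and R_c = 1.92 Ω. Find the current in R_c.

Total conductance ΣG = 1/54.0 + 1/5.28 + 1/1.92 = 0.7287 (units of 1/Ω).
R_c takes the fraction G_k/ΣG = 0.5208/0.7287 = 0.7147, so I = 3.86 × 0.7147 = 2.759 A.

I ≈ 2.76 A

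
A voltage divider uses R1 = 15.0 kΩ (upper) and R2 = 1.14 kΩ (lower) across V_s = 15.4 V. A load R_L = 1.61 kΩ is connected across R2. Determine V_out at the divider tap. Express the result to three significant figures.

V_out ≈ 0.656 V

R2 ‖ R_L = (1.14 × 1.61)/(1.14 + 1.61) = 0.6674 kΩ.
Voltage divider with the loaded lower leg: V_out = 15.4 × 0.6674/(15.0 + 0.6674) = 15.4 × 0.04260 = 0.6560 V.
(Unloaded it would be 1.09 V; the load pulls it down.)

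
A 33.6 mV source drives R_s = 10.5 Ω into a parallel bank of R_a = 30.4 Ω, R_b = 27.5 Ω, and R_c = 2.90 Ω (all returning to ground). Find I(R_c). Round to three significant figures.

Combine the parallel branches: R_p = (1/30.4 + 1/27.5 + 1/2.90)⁻¹ = 2.415 Ω.
V_A = 33.6 × 2.415/12.91 = 6.283 mV.
Branch current I = V_A/R_c = 6.283/2.90 = 2.166 mA.
(Check via current divider: I_total = 2.602 mA; share G_k/ΣG = 0.8327 → same result.)

I ≈ 2.17 mA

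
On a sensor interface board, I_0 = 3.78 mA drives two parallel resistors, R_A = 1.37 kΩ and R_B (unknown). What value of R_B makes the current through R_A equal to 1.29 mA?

In a two-way split, I_A/I_0 = R_B/(R_A + R_B).
With f = 0.3413, R_B = R_A · f/(1−f) = 1.37 × 0.5181 = 0.7098 kΩ.

R_B ≈ 0.710 kΩ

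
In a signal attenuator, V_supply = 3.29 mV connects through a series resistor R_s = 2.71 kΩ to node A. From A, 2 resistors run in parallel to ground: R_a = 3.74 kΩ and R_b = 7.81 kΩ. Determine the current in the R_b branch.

Parallel bank: R_p = 1/(1/3.74 + 1/7.81) = 2.529 kΩ.
V_A = 3.29 × 2.529/5.239 = 1.588 mV.
I(R_b) = V_A / R_b = 1.588/7.81 = 0.2033 µA.
(Check via current divider: I_total = 0.6280 µA; share G_k/ΣG = 0.3238 → same result.)

I ≈ 0.203 µA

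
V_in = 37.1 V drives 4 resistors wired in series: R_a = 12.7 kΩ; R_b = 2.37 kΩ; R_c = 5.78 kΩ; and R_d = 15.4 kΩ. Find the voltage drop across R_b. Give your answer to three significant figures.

V ≈ 2.43 V

ΣR = 12.7 + 2.37 + 5.78 + 15.4 = 36.25 kΩ.
Voltage divider: V = V_in · (2.370 / 36.25) = 37.1 × 0.06538 = 2.426 V.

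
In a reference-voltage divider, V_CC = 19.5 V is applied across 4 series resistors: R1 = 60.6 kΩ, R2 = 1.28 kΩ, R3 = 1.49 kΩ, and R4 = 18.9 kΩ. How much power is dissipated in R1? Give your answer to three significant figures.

P ≈ 3.40 mW

ΣR = 82.27 kΩ → I = 19.5/82.27 = 0.2370 mA.
P(R1) = I²·R1 = (0.2370)² × 60.6 = 3.405 mW.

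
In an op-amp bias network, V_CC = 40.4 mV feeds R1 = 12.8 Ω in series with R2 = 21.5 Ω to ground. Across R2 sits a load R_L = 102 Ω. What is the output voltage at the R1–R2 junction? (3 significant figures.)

V_out ≈ 23.5 mV

The load sits in parallel with R2, giving an effective lower resistance R2' = R2·R_L/(R2+R_L) = 17.76 Ω.
Voltage divider with the loaded lower leg: V_out = 40.4 × 17.76/(12.8 + 17.76) = 40.4 × 0.5811 = 23.48 mV.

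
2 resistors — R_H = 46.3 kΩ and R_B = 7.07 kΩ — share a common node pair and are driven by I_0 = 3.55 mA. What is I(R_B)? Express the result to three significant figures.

I ≈ 3.08 mA

With just two branches, the current splits inversely with resistance.
I(R_B) = 3.55 × 46.3/(46.3 + 7.07) = 3.55 × 0.8675 = 3.080 mA.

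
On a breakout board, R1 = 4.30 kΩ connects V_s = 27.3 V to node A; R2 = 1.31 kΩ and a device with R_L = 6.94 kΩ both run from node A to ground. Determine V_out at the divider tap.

First combine the lower leg with the load: R2 ‖ R_L = 1.102 kΩ.
Voltage divider with the loaded lower leg: V_out = 27.3 × 1.102/(4.30 + 1.102) = 27.3 × 0.2040 = 5.569 V.

V_out ≈ 5.57 V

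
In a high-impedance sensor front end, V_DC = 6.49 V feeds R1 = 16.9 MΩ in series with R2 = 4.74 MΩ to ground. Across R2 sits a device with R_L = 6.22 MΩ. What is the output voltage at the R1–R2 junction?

V_out ≈ 0.891 V

The load sits in parallel with R2, giving an effective lower resistance R2' = R2·R_L/(R2+R_L) = 2.690 MΩ.
Now apply the divider: V_out = 6.49 × 0.1373 = 0.8912 V.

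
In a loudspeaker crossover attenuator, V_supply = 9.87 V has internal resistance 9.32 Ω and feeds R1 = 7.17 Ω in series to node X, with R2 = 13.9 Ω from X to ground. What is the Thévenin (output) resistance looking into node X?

R1' = 9.32 + 7.17 = 16.49 Ω (source resistance + R1).
With V_supply suppressed (replaced by a short), R_th = R1' ‖ R2 = (16.49 × 13.9)/(16.49 + 13.9) = 7.542 Ω.

R_th ≈ 7.54 Ω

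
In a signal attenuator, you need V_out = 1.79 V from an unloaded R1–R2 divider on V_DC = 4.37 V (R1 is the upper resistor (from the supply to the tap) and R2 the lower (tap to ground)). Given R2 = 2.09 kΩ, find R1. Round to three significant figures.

Required fraction k = V_out/V_DC = 0.4096.
R1 = R2·(1/k − 1) = 2.09 × 1.441 = 3.012 kΩ.

R1 ≈ 3.01 kΩ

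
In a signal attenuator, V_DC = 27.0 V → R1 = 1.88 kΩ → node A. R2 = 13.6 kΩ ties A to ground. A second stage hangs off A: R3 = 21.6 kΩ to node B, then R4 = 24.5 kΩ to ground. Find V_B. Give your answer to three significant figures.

V_B ≈ 12.2 V

Looking into the second stage from A: R3 + R4 = 46.10 kΩ appears in parallel with R2.
R2 ‖ (R3+R4) = 10.50 kΩ.
First divider: V_A = V_DC · 10.50/(1.88 + 10.50) = 22.90 V.
Stage 2 is unloaded, so V_B = V_A · R4/(R3+R4) = 22.90 × 24.5/46.10 = 12.17 V.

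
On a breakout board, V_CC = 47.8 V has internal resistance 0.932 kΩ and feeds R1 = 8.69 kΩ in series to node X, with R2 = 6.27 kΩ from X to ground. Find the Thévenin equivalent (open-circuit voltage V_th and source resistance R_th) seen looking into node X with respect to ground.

R1' = 0.932 + 8.69 = 9.622 kΩ (source resistance + R1).
V_th is the unloaded tap voltage: V_CC · R2/(R1'+R2) = 47.8 × 0.3945 = 18.86 V.
Zeroing V_CC shorts the top of R1' to ground, so R_th = R1' ‖ R2 = 3.796 kΩ.

V_th ≈ 18.9 V, R_th ≈ 3.80 kΩ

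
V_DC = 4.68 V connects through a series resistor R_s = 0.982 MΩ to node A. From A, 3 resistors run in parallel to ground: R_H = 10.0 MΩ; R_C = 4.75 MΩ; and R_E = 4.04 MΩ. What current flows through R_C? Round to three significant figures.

I ≈ 0.636 µA

Equivalent of the parallel group: R_p = 1.792 MΩ.
Node voltage V_A = V_DC · R_p/(R_s + R_p) = 4.68 × 0.6460 = 3.023 V.
I(R_C) = V_A / R_C = 3.023/4.75 = 0.6365 µA.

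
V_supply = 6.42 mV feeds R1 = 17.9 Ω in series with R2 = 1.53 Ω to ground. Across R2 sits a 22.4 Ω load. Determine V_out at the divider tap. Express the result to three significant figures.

First combine the lower leg with the load: R2 ‖ R_L = 1.432 Ω.
Voltage divider with the loaded lower leg: V_out = 6.42 × 1.432/(17.9 + 1.432) = 6.42 × 0.07408 = 0.4756 mV.

V_out ≈ 0.476 mV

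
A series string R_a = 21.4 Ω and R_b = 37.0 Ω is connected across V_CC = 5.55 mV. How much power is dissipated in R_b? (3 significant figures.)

ΣR = 58.40 Ω → I = 5.55/58.40 = 0.09503 mA.
P(R_b) = I²·R_b = (0.09503)² × 37.0 = 0.3342 µW.

P ≈ 0.334 µW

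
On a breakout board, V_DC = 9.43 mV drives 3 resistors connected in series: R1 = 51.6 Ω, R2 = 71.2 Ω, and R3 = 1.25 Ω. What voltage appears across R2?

Series total: ΣR = 51.6 + 71.2 + 1.25 = 124.1 Ω.
By the voltage-divider rule, V = 9.43 × 71.20/124.1 = 5.412 mV.

V ≈ 5.41 mV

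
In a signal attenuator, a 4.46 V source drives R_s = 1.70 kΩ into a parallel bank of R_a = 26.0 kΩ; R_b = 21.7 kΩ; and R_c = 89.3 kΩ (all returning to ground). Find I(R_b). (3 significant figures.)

I ≈ 0.177 mA

Equivalent of the parallel group: R_p = 10.44 kΩ.
V_A by voltage divider: V_A = 4.46 × 10.44/(1.70 + 10.44) = 3.836 V.
Branch current I = V_A/R_b = 3.836/21.7 = 0.1768 mA.
(Check via current divider: I_total = 0.3672 mA; share G_k/ΣG = 0.4813 → same result.)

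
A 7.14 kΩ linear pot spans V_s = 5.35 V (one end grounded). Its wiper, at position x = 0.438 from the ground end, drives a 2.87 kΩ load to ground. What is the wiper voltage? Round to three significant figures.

V_out ≈ 1.45 V

Lower segment x·R_p = 3.127 kΩ; upper segment (1−x)·R_p = 4.013 kΩ.
R_L loads the lower segment: effective lower R = 1.497 kΩ.
Loaded-divider output: V_out = 5.35 × 0.2716 = 1.453 V.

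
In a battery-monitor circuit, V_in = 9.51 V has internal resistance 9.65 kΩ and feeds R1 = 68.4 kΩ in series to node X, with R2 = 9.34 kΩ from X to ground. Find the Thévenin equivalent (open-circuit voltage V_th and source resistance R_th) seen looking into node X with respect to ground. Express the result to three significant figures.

V_th ≈ 1.02 V, R_th ≈ 8.34 kΩ

R1' = 9.65 + 68.4 = 78.05 kΩ (source resistance + R1).
V_th is the unloaded tap voltage: V_in · R2/(R1'+R2) = 9.51 × 0.1069 = 1.016 V.
With V_in suppressed (replaced by a short), R_th = R1' ‖ R2 = (78.05 × 9.34)/(78.05 + 9.34) = 8.342 kΩ.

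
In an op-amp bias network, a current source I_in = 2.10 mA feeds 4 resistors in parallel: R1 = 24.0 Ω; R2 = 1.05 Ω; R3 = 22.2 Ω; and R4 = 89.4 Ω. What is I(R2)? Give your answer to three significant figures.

Total conductance ΣG = 1/24.0 + 1/1.05 + 1/22.2 + 1/89.4 = 1.050 (units of 1/Ω).
R2 takes the fraction G_k/ΣG = 0.9524/1.050 = 0.9068, so I = 2.10 × 0.9068 = 1.904 mA.

I ≈ 1.90 mA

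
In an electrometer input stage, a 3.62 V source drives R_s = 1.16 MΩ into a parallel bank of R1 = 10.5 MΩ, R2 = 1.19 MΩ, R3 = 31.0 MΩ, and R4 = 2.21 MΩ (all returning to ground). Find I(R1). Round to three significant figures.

I ≈ 0.130 µA

Parallel bank: R_p = 1/(1/10.5 + 1/1.19 + 1/31.0 + 1/2.21) = 0.7041 MΩ.
V_A by voltage divider: V_A = 3.62 × 0.7041/(1.16 + 0.7041) = 1.367 V.
Branch current I = V_A/R1 = 1.367/10.5 = 0.1302 µA.
(Equivalently: I_total = 1.942 µA, then current-divider fraction G_k/ΣG = 0.06705.)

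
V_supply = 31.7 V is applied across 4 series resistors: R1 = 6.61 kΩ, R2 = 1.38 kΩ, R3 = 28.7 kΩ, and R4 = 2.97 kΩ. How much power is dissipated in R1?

ΣR = 39.66 kΩ → I = 31.7/39.66 = 0.7993 mA.
V(R1) = I·R = 5.283 V; P = V·I = 5.283 × 0.7993 = 4.223 mW.

P ≈ 4.22 mW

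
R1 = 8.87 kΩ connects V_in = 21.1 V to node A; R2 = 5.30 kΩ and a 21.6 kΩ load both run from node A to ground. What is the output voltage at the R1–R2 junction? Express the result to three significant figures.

The load sits in parallel with R2, giving an effective lower resistance R2' = R2·R_L/(R2+R_L) = 4.256 kΩ.
Voltage divider with the loaded lower leg: V_out = 21.1 × 4.256/(8.87 + 4.256) = 21.1 × 0.3242 = 6.841 V.

V_out ≈ 6.84 V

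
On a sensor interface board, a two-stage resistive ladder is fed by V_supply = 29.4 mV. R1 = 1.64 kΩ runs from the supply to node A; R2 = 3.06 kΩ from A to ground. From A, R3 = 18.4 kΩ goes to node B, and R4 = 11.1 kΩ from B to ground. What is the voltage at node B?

The second stage (R3 + R4 = 29.50 kΩ) loads node A in parallel with R2.
Effective lower resistance at A: R2 ‖ 29.50 = 2.772 kΩ.
V_A = 29.4 × 2.772/(1.64 + 2.772) = 18.47 mV.
Then the unloaded second divider: V_B = V_A × R4/(R3+R4) = 18.47 × 0.3763 = 6.951 mV.

V_B ≈ 6.95 mV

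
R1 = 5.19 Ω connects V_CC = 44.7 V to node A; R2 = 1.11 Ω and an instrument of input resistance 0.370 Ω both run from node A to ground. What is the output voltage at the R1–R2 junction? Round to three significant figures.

V_out ≈ 2.27 V

The load sits in parallel with R2, giving an effective lower resistance R2' = R2·R_L/(R2+R_L) = 0.2775 Ω.
Then V_out = V_CC · R2'/(R1 + R2') = 44.7 × 0.2775/5.468 = 2.269 V.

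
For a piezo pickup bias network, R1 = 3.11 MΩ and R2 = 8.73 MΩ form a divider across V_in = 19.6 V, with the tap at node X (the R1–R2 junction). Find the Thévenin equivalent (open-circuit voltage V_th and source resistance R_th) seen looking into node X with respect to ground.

Open-circuit (no load on X): V_th = V_in · R2/(R1 + R2) = 19.6 × 8.73/(3.110 + 8.73) = 14.45 V.
Looking into X with the source shorted: R_th = R1·R2/(R1+R2) = 3.110 × 8.73/11.84 = 2.293 MΩ.

V_th ≈ 14.5 V, R_th ≈ 2.29 MΩ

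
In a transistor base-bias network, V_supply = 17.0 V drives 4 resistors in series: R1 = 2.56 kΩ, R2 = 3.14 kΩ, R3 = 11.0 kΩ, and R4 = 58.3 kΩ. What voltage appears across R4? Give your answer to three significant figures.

Total series resistance ΣR = 2.56 + 3.14 + 11.0 + 58.3 = 75.00 kΩ.
Voltage divider: V = V_supply · (58.30 / 75.00) = 17.0 × 0.7773 = 13.21 V.

V ≈ 13.2 V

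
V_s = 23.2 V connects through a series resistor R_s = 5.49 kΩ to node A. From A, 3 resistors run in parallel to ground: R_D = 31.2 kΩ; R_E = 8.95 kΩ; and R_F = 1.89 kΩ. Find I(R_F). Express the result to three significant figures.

I ≈ 2.61 mA

Parallel bank: R_p = 1/(1/31.2 + 1/8.95 + 1/1.89) = 1.486 kΩ.
V_A by voltage divider: V_A = 23.2 × 1.486/(5.49 + 1.486) = 4.942 V.
I(R_F) = V_A / R_F = 4.942/1.89 = 2.615 mA.
(Equivalently: I_total = 3.326 mA, then current-divider fraction G_k/ΣG = 0.7863.)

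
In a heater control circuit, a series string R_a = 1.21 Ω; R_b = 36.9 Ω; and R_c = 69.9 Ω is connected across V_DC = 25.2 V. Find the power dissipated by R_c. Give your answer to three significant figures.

The common current is I = 25.2/108.0 = 0.2333 A.
V(R_c) = I·R = 16.31 V; P = V·I = 16.31 × 0.2333 = 3.805 W.

P ≈ 3.80 W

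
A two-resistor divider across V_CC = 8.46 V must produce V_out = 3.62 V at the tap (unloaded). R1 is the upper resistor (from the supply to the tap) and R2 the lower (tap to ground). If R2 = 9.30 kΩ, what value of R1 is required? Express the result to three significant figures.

R1 ≈ 12.4 kΩ

The divider ratio is R2/(R1+R2) = 3.62/8.46 = 0.4279.
So R1 = R2 · (V_CC/V_out − 1) = 9.30 × (8.46/3.62 − 1) = 9.30 × 1.337 = 12.43 kΩ.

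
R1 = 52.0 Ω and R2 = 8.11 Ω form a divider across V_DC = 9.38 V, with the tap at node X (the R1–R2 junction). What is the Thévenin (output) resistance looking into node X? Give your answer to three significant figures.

R_th ≈ 7.02 Ω

Looking into X with the source shorted: R_th = R1·R2/(R1+R2) = 52.00 × 8.11/60.11 = 7.016 Ω.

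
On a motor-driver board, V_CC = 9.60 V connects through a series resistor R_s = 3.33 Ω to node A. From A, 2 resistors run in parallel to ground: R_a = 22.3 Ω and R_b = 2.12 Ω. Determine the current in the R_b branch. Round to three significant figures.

I ≈ 1.66 A

Equivalent of the parallel group: R_p = 1.936 Ω.
V_A = 9.60 × 1.936/5.266 = 3.529 V.
I(R_b) = V_A / R_b = 3.529/2.12 = 1.665 A.
(Check via current divider: I_total = 1.823 A; share G_k/ΣG = 0.9132 → same result.)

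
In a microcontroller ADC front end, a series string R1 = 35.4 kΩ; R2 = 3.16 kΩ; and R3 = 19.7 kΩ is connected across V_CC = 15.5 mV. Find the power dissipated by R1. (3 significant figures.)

P ≈ 2.51 nW

The common current is I = 15.5/58.26 = 0.2660 µA.
V(R1) = I·R = 9.418 mV; P = V·I = 9.418 × 0.2660 = 2.506 nW.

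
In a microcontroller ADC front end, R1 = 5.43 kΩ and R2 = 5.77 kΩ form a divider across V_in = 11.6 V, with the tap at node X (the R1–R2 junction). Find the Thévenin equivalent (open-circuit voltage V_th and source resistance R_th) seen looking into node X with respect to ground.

V_th ≈ 5.98 V, R_th ≈ 2.80 kΩ

Open-circuit (no load on X): V_th = V_in · R2/(R1 + R2) = 11.6 × 5.77/(5.430 + 5.77) = 5.976 V.
Looking into X with the source shorted: R_th = R1·R2/(R1+R2) = 5.430 × 5.77/11.20 = 2.797 kΩ.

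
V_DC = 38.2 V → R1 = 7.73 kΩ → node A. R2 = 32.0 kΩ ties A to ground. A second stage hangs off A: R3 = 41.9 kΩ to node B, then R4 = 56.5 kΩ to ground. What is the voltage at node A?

Looking into the second stage from A: R3 + R4 = 98.40 kΩ appears in parallel with R2.
R2 ‖ (R3+R4) = 24.15 kΩ.
V_A = 38.2 × 24.15/(7.73 + 24.15) = 28.94 V.

V_A ≈ 28.9 V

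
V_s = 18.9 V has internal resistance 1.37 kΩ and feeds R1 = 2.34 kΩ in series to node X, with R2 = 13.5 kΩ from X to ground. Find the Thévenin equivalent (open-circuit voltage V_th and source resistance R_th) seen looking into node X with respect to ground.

R1' = 1.37 + 2.34 = 3.710 kΩ (source resistance + R1).
Open-circuit (no load on X): V_th = V_s · R2/(R1' + R2) = 18.9 × 13.5/(3.710 + 13.5) = 14.83 V.
With V_s suppressed (replaced by a short), R_th = R1' ‖ R2 = (3.710 × 13.5)/(3.710 + 13.5) = 2.910 kΩ.

V_th ≈ 14.8 V, R_th ≈ 2.91 kΩ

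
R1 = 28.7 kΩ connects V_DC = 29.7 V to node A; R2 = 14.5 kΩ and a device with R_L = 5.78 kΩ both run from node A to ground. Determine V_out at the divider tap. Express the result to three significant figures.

V_out ≈ 3.74 V

First combine the lower leg with the load: R2 ‖ R_L = 4.133 kΩ.
Then V_out = V_DC · R2'/(R1 + R2') = 29.7 × 4.133/32.83 = 3.738 V.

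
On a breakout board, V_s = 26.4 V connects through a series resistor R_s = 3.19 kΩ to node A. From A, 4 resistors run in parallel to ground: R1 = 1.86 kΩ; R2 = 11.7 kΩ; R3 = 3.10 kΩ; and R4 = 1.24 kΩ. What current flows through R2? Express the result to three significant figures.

Equivalent of the parallel group: R_p = 0.5707 kΩ.
V_A by voltage divider: V_A = 26.4 × 0.5707/(3.19 + 0.5707) = 4.006 V.
I(R2) = V_A / R2 = 4.006/11.7 = 0.3424 mA.
(Equivalently: I_total = 7.020 mA, then current-divider fraction G_k/ΣG = 0.04878.)

I ≈ 0.342 mA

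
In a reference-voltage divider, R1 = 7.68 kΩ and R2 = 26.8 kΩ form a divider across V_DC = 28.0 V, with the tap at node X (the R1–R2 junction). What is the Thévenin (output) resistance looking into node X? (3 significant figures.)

R_th ≈ 5.97 kΩ

Zeroing V_DC shorts the top of R1 to ground, so R_th = R1 ‖ R2 = 5.969 kΩ.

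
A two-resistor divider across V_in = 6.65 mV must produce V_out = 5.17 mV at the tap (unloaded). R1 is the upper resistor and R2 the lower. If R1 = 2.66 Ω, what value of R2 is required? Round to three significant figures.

Required fraction k = V_out/V_in = 0.7774.
Rearranging, R2 = R1·k/(1−k) = 2.66 × 3.493 = 9.292 Ω.

R2 ≈ 9.29 Ω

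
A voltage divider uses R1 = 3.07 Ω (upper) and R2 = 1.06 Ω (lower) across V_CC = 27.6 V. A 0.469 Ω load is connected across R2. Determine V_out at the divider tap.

V_out ≈ 2.64 V

The load sits in parallel with R2, giving an effective lower resistance R2' = R2·R_L/(R2+R_L) = 0.3251 Ω.
Then V_out = V_CC · R2'/(R1 + R2') = 27.6 × 0.3251/3.395 = 2.643 V.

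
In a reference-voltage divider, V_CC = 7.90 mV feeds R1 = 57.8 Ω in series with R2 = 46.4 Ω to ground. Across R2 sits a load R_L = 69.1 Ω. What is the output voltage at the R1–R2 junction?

V_out ≈ 2.56 mV

R2 ‖ R_L = (46.4 × 69.1)/(46.4 + 69.1) = 27.76 Ω.
Now apply the divider: V_out = 7.90 × 0.3244 = 2.563 mV.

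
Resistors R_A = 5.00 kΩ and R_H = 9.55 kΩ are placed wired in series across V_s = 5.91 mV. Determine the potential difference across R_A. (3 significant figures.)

Series total: ΣR = 5.00 + 9.55 = 14.55 kΩ.
Voltage divider: V = V_s · (5.000 / 14.55) = 5.91 × 0.3436 = 2.031 mV.

V ≈ 2.03 mV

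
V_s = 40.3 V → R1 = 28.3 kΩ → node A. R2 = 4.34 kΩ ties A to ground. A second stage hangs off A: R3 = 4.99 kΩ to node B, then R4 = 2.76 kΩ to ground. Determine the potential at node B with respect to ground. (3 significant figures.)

V_B ≈ 1.28 V

Looking into the second stage from A: R3 + R4 = 7.750 kΩ appears in parallel with R2.
R2 ‖ (R3+R4) = 2.782 kΩ.
First divider: V_A = V_s · 2.782/(28.3 + 2.782) = 3.607 V.
Then the unloaded second divider: V_B = V_A × R4/(R3+R4) = 3.607 × 0.3561 = 1.285 V.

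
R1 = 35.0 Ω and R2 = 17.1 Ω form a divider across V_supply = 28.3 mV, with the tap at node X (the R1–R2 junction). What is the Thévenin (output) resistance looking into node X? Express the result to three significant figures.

With V_supply suppressed (replaced by a short), R_th = R1 ‖ R2 = (35.00 × 17.1)/(35.00 + 17.1) = 11.49 Ω.

R_th ≈ 11.5 Ω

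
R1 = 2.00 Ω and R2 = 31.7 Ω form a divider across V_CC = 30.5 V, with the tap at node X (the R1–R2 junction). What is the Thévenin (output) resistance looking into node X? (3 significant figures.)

R_th ≈ 1.88 Ω

With V_CC suppressed (replaced by a short), R_th = R1 ‖ R2 = (2.000 × 31.7)/(2.000 + 31.7) = 1.881 Ω.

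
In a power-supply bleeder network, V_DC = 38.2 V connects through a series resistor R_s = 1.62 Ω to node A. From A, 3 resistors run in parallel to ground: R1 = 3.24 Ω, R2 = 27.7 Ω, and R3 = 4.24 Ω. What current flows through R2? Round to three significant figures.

Equivalent of the parallel group: R_p = 1.722 Ω.
Node voltage V_A = V_DC · R_p/(R_s + R_p) = 38.2 × 0.5153 = 19.69 V.
Branch current I = V_A/R2 = 19.69/27.7 = 0.7107 A.
(Equivalently: I_total = 11.43 A, then current-divider fraction G_k/ΣG = 0.06218.)

I ≈ 0.711 A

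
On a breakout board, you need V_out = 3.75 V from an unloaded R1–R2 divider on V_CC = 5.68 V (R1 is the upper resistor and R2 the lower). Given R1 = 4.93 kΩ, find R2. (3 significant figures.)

R2 ≈ 9.58 kΩ

The divider ratio is R2/(R1+R2) = 3.75/5.68 = 0.6602.
Rearranging, R2 = R1·k/(1−k) = 4.93 × 1.943 = 9.579 kΩ.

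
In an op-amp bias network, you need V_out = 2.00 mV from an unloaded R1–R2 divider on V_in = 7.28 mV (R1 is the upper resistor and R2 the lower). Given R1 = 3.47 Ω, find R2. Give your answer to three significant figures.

R2 ≈ 1.31 Ω

V_out/V_in = R2/(R1+R2) = 0.2747.
Rearranging, R2 = R1·k/(1−k) = 3.47 × 0.3788 = 1.314 Ω.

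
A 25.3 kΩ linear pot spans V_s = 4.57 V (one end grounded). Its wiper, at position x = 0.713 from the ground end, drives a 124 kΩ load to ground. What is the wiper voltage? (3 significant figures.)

The pot divides into 7.261 kΩ above the wiper and 18.04 kΩ below.
R_L loads the lower segment: effective lower R = 15.75 kΩ.
V_out = 4.57 × 15.75/(7.261 + 15.75) = 3.128 V.

V_out ≈ 3.13 V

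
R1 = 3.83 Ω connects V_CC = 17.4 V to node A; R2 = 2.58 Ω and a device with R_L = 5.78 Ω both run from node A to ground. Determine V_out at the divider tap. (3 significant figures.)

R2 ‖ R_L = (2.58 × 5.78)/(2.58 + 5.78) = 1.784 Ω.
Now apply the divider: V_out = 17.4 × 0.3178 = 5.529 V.

V_out ≈ 5.53 V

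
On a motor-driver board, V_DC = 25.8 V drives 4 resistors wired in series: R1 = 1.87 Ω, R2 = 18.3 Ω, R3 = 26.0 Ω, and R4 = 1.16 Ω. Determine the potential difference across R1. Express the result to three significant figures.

Total series resistance ΣR = 1.87 + 18.3 + 26.0 + 1.16 = 47.33 Ω.
By the voltage-divider rule, V = 25.8 × 1.870/47.33 = 1.019 V.

V ≈ 1.02 V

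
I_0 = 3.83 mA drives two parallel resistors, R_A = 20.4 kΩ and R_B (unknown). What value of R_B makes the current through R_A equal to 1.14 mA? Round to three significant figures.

R_B ≈ 8.65 kΩ

Two-branch current divider: I_A = I_0 · R_B/(R_A + R_B).
1.14/3.83 = R_B/(R_A + R_B) → R_B = R_A · (0.2977)/(1 − 0.2977) = 20.4 × 0.4238 = 8.645 kΩ.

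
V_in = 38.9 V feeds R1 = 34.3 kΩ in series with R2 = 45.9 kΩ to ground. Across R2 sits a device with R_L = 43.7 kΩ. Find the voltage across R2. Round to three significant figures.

V_out ≈ 15.4 V

R2 ‖ R_L = (45.9 × 43.7)/(45.9 + 43.7) = 22.39 kΩ.
Voltage divider with the loaded lower leg: V_out = 38.9 × 22.39/(34.3 + 22.39) = 38.9 × 0.3949 = 15.36 V.
(Unloaded it would be 22.3 V; the load pulls it down.)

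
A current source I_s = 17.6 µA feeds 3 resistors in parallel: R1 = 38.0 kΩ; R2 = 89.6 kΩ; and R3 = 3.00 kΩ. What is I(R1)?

Conductances: ΣG = 1/38.0 + 1/89.6 + 1/3.00 = 0.3708 (1/kΩ).
By the current-divider rule, I = I_s · G_k/ΣG = 17.6 × 0.07097 = 1.249 µA.

I ≈ 1.25 µA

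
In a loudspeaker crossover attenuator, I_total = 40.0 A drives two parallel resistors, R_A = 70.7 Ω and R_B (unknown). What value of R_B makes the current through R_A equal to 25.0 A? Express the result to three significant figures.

The fraction through R_A equals R_B/(R_A+R_B).
25.0/40.0 = R_B/(R_A + R_B) → R_B = R_A · (0.6250)/(1 − 0.6250) = 70.7 × 1.667 = 117.8 Ω.

R_B ≈ 118 Ω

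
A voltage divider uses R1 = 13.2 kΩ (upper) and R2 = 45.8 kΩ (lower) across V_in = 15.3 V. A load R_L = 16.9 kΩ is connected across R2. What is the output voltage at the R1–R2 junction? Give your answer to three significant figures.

V_out ≈ 7.39 V

The load sits in parallel with R2, giving an effective lower resistance R2' = R2·R_L/(R2+R_L) = 12.34 kΩ.
Then V_out = V_in · R2'/(R1 + R2') = 15.3 × 12.34/25.54 = 7.394 V.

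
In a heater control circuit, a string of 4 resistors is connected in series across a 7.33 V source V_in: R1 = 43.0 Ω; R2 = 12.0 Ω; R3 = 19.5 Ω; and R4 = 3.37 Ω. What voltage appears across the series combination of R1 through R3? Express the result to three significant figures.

V ≈ 7.01 V

Series total: ΣR = 43.0 + 12.0 + 19.5 + 3.37 = 77.87 Ω.
R_{R1..R3} = 43.0 + 12.0 + 19.5 = 74.50 Ω.
Voltage divider: V = V_in · (74.50 / 77.87) = 7.33 × 0.9567 = 7.013 V.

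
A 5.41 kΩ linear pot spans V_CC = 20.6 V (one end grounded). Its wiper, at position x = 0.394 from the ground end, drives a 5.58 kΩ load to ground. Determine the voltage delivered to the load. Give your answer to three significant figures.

Split the track: R_lower = x·R_p = 2.132 kΩ, R_upper = (1−x)·R_p = 3.278 kΩ.
Lower segment in parallel with the load: 2.132 ‖ 5.58 = 1.542 kΩ.
Then V_out = V_CC · 1.542/(3.278 + 1.542) = 6.591 V.
(Unloaded: V_out = x·V_CC = 8.12 V.)

V_out ≈ 6.59 V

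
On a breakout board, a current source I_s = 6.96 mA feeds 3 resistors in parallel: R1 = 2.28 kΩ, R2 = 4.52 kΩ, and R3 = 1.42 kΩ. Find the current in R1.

I ≈ 2.24 mA

Total conductance ΣG = 1/2.28 + 1/4.52 + 1/1.42 = 1.364 (units of 1/kΩ).
Current divider: I(R1) = I_s · G_k/ΣG = 6.96 × (0.4386/1.364) = 6.96 × 0.3215 = 2.238 mA.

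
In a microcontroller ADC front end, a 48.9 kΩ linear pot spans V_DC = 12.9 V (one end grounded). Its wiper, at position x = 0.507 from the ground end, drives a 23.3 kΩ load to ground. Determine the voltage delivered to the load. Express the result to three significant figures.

The pot divides into 24.11 kΩ above the wiper and 24.79 kΩ below.
(x·R_p) ‖ R_L = 12.01 kΩ.
Then V_out = V_DC · 12.01/(24.11 + 12.01) = 4.290 V.
(Unloaded: V_out = x·V_DC = 6.54 V.)

V_out ≈ 4.29 V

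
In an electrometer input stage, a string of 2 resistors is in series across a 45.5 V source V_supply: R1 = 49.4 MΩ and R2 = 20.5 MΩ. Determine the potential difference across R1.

V ≈ 32.2 V

Total series resistance ΣR = 49.4 + 20.5 = 69.90 MΩ.
Voltage divider: V = V_supply · (49.40 / 69.90) = 45.5 × 0.7067 = 32.16 V.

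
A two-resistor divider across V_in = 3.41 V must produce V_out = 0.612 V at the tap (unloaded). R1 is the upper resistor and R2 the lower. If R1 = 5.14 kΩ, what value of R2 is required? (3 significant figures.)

Required fraction k = V_out/V_in = 0.1795.
So R2 = R1 · V_out/(V_in − V_out) = 5.14 × 0.612/(3.41 − 0.612) = 5.14 × 0.2187 = 1.124 kΩ.

R2 ≈ 1.12 kΩ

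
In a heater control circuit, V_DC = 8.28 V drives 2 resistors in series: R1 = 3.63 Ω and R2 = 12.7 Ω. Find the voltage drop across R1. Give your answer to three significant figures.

V ≈ 1.84 V

Total series resistance ΣR = 3.63 + 12.7 = 16.33 Ω.
By the voltage-divider rule, V = 8.28 × 3.630/16.33 = 1.841 V.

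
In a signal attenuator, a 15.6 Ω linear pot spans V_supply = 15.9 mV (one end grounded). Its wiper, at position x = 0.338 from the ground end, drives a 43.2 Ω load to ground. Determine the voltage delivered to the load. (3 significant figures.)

Lower segment x·R_p = 5.273 Ω; upper segment (1−x)·R_p = 10.33 Ω.
(x·R_p) ‖ R_L = 4.699 Ω.
Then V_out = V_supply · 4.699/(10.33 + 4.699) = 4.972 mV.
(Unloaded: V_out = x·V_supply = 5.37 mV.)

V_out ≈ 4.97 mV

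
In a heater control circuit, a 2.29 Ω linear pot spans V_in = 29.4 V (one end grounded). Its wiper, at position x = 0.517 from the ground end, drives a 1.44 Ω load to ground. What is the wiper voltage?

V_out ≈ 10.9 V

The pot divides into 1.106 Ω above the wiper and 1.184 Ω below.
R_L loads the lower segment: effective lower R = 0.6497 Ω.
Then V_out = V_in · 0.6497/(1.106 + 0.6497) = 10.88 V.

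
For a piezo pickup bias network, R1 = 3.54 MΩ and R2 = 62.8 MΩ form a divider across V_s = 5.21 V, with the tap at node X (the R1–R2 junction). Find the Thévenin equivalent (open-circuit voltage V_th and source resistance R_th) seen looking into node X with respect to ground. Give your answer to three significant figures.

V_th ≈ 4.93 V, R_th ≈ 3.35 MΩ

With X open, the divider is unloaded: V_th = 5.21 × 62.8/66.34 = 4.932 V.
Zeroing V_s shorts the top of R1 to ground, so R_th = R1 ‖ R2 = 3.351 MΩ.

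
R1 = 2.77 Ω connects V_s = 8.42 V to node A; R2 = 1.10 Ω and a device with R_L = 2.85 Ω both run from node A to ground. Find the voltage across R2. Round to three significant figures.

R2 ‖ R_L = (1.10 × 2.85)/(1.10 + 2.85) = 0.7937 Ω.
Voltage divider with the loaded lower leg: V_out = 8.42 × 0.7937/(2.77 + 0.7937) = 8.42 × 0.2227 = 1.875 V.
(Unloaded it would be 2.39 V; the load pulls it down.)

V_out ≈ 1.88 V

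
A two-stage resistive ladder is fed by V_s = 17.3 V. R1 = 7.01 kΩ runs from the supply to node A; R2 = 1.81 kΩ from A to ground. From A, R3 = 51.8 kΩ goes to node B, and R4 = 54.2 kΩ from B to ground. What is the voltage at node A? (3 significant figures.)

Looking into the second stage from A: R3 + R4 = 106.0 kΩ appears in parallel with R2.
Effective lower resistance at A: R2 ‖ 106.0 = 1.780 kΩ.
V_A = 17.3 × 1.780/(7.01 + 1.780) = 3.503 V.

V_A ≈ 3.50 V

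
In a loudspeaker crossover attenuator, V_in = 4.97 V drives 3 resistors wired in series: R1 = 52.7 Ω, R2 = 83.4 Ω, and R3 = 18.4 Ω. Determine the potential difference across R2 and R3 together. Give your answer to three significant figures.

V ≈ 3.27 V

Series total: ΣR = 52.7 + 83.4 + 18.4 = 154.5 Ω.
R_{R2..R3} = 83.4 + 18.4 = 101.8 Ω.
By the voltage-divider rule, V = 4.97 × 101.8/154.5 = 3.275 V.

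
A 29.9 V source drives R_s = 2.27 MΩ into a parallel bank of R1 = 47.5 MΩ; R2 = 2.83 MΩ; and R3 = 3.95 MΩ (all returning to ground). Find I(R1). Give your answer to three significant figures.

Combine the parallel branches: R_p = (1/47.5 + 1/2.83 + 1/3.95)⁻¹ = 1.593 MΩ.
V_A by voltage divider: V_A = 29.9 × 1.593/(2.27 + 1.593) = 12.33 V.
I(R1) = V_A / R1 = 12.33/47.5 = 0.2596 µA.

I ≈ 0.260 µA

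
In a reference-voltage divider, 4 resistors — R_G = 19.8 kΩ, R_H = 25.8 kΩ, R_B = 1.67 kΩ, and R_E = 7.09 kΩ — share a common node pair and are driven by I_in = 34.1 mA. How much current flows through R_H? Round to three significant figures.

ΣG = 1/19.8 + 1/25.8 + 1/1.67 + 1/7.09 = 0.8291.
By the current-divider rule, I = I_in · G_k/ΣG = 34.1 × 0.04675 = 1.594 mA.

I ≈ 1.59 mA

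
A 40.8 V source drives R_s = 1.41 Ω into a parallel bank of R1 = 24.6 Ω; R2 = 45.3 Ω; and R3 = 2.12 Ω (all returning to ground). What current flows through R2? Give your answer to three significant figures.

I ≈ 0.514 A

Combine the parallel branches: R_p = (1/24.6 + 1/45.3 + 1/2.12)⁻¹ = 1.871 Ω.
Node voltage V_A = V_DC · R_p/(R_s + R_p) = 40.8 × 0.5703 = 23.27 V.
Branch current I = V_A/R2 = 23.27/45.3 = 0.5136 A.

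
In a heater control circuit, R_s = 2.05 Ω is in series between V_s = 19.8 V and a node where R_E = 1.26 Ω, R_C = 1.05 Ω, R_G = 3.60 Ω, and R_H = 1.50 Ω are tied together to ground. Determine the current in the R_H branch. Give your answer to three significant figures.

I ≈ 2.03 A

Parallel bank: R_p = 1/(1/1.26 + 1/1.05 + 1/3.60 + 1/1.50) = 0.3717 Ω.
Node voltage V_A = V_s · R_p/(R_s + R_p) = 19.8 × 0.1535 = 3.039 V.
Branch current I = V_A/R_H = 3.039/1.50 = 2.026 A.
(Equivalently: I_total = 8.176 A, then current-divider fraction G_k/ΣG = 0.2478.)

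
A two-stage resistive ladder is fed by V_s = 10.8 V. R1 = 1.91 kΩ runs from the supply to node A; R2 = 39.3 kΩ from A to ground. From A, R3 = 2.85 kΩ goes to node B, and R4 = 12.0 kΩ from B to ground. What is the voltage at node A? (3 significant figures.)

V_A ≈ 9.17 V

Node A sees R2 in parallel with the series input of stage 2, R3 + R4 = 14.85 kΩ.
R2 ‖ (R3+R4) = 10.78 kΩ.
V_A = 10.8 × 10.78/(1.91 + 10.78) = 9.174 V.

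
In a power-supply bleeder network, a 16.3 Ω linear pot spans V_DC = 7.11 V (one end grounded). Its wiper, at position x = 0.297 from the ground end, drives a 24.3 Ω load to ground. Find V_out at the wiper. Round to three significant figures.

V_out ≈ 1.85 V

Split the track: R_lower = x·R_p = 4.841 Ω, R_upper = (1−x)·R_p = 11.46 Ω.
Lower segment in parallel with the load: 4.841 ‖ 24.3 = 4.037 Ω.
V_out = 7.11 × 4.037/(11.46 + 4.037) = 1.852 V.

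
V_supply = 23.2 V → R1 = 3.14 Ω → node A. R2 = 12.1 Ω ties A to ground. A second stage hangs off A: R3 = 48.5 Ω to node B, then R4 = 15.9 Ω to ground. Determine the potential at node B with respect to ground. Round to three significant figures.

V_B ≈ 4.38 V

The second stage (R3 + R4 = 64.40 Ω) loads node A in parallel with R2.
Effective lower resistance at A: R2 ‖ 64.40 = 10.19 Ω.
First divider: V_A = V_supply · 10.19/(3.14 + 10.19) = 17.73 V.
V_B = V_A × 0.2469 = 4.378 V.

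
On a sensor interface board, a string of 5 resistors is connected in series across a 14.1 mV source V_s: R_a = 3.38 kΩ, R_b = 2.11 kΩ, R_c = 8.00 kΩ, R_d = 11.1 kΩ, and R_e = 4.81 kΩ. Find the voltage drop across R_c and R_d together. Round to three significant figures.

ΣR = 3.38 + 2.11 + 8.00 + 11.1 + 4.81 = 29.40 kΩ.
R_{R_c..R_d} = 8.00 + 11.1 = 19.10 kΩ.
Voltage divider: V = V_s · (19.10 / 29.40) = 14.1 × 0.6497 = 9.160 mV.

V ≈ 9.16 mV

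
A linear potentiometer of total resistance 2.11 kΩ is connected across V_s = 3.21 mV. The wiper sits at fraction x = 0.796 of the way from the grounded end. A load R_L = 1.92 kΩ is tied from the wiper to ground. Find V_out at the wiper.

Lower segment x·R_p = 1.680 kΩ; upper segment (1−x)·R_p = 0.4304 kΩ.
Lower segment in parallel with the load: 1.680 ‖ 1.92 = 0.8959 kΩ.
V_out = 3.21 × 0.8959/(0.4304 + 0.8959) = 2.168 mV.
(Unloaded: V_out = x·V_s = 2.56 mV.)

V_out ≈ 2.17 mV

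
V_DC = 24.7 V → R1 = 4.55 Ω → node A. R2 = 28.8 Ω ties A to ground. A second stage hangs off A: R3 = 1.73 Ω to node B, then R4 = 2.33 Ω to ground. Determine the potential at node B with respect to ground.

Looking into the second stage from A: R3 + R4 = 4.060 Ω appears in parallel with R2.
R2 ‖ (R3+R4) = 3.558 Ω.
So V_A = 24.7 × 0.4389 = 10.84 V.
V_B = V_A × 0.5739 = 6.221 V.

V_B ≈ 6.22 V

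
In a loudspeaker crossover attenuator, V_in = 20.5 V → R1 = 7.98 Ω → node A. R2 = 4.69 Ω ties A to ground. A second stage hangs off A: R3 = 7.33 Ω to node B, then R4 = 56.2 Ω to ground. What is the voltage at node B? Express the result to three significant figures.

V_B ≈ 6.41 V

The second stage (R3 + R4 = 63.53 Ω) loads node A in parallel with R2.
Effective lower resistance at A: R2 ‖ 63.53 = 4.368 Ω.
V_A = 20.5 × 4.368/(7.98 + 4.368) = 7.251 V.
Stage 2 is unloaded, so V_B = V_A · R4/(R3+R4) = 7.251 × 56.2/63.53 = 6.415 V.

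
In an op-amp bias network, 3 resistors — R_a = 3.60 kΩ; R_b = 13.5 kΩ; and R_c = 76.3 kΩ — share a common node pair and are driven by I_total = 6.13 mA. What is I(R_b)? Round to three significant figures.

I ≈ 1.24 mA

Conductances: ΣG = 1/3.60 + 1/13.5 + 1/76.3 = 0.3650 (1/kΩ).
By the current-divider rule, I = I_total · G_k/ΣG = 6.13 × 0.2030 = 1.244 mA.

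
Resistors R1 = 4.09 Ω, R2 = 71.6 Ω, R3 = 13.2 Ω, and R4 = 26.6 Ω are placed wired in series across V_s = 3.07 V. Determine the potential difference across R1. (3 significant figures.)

V ≈ 0.109 V

Total series resistance ΣR = 4.09 + 71.6 + 13.2 + 26.6 = 115.5 Ω.
V = V_s · R/ΣR = 3.07 × 0.03541 = 0.1087 V.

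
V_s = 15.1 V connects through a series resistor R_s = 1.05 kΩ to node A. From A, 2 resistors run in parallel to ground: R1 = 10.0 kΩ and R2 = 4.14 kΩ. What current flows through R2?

Parallel bank: R_p = 1/(1/10.0 + 1/4.14) = 2.928 kΩ.
V_A by voltage divider: V_A = 15.1 × 2.928/(1.05 + 2.928) = 11.11 V.
Branch current I = V_A/R2 = 11.11/4.14 = 2.685 mA.
(Check via current divider: I_total = 3.796 mA; share G_k/ΣG = 0.7072 → same result.)

I ≈ 2.68 mA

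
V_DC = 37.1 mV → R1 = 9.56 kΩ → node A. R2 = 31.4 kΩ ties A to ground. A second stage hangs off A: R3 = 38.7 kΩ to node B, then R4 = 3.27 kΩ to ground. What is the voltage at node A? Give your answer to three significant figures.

Looking into the second stage from A: R3 + R4 = 41.97 kΩ appears in parallel with R2.
R2 ‖ (R3+R4) = 17.96 kΩ.
So V_A = 37.1 × 0.6526 = 24.21 mV.

V_A ≈ 24.2 mV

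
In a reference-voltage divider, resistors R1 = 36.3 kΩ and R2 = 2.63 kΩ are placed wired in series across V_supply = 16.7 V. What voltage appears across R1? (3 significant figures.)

Total series resistance ΣR = 36.3 + 2.63 = 38.93 kΩ.
V = V_supply · R/ΣR = 16.7 × 0.9324 = 15.57 V.

V ≈ 15.6 V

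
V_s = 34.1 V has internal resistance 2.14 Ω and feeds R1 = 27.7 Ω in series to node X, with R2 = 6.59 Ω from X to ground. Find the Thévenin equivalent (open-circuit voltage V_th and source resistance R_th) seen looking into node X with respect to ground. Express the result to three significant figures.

R1' = 2.14 + 27.7 = 29.84 Ω (source resistance + R1).
Open-circuit (no load on X): V_th = V_s · R2/(R1' + R2) = 34.1 × 6.59/(29.84 + 6.59) = 6.169 V.
Zeroing V_s shorts the top of R1' to ground, so R_th = R1' ‖ R2 = 5.398 Ω.

V_th ≈ 6.17 V, R_th ≈ 5.40 Ω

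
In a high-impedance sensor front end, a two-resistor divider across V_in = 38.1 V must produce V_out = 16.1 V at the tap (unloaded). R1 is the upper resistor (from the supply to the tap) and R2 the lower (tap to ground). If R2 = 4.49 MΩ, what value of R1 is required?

Required fraction k = V_out/V_in = 0.4226.
Rearranging, R1 = R2·(1−k)/k = 4.49 × 1.366 = 6.135 MΩ.

R1 ≈ 6.14 MΩ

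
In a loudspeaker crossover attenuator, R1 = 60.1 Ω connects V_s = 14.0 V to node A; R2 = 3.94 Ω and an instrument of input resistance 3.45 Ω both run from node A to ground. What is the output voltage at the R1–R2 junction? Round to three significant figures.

First combine the lower leg with the load: R2 ‖ R_L = 1.839 Ω.
Then V_out = V_s · R2'/(R1 + R2') = 14.0 × 1.839/61.94 = 0.4157 V.
(Unloaded it would be 0.861 V; the load pulls it down.)

V_out ≈ 0.416 V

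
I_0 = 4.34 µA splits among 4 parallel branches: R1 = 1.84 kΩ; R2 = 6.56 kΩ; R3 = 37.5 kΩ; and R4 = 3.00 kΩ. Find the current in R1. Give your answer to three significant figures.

I ≈ 2.23 µA

ΣG = 1/1.84 + 1/6.56 + 1/37.5 + 1/3.00 = 1.056.
Current divider: I(R1) = I_0 · G_k/ΣG = 4.34 × (0.5435/1.056) = 4.34 × 0.5147 = 2.234 µA.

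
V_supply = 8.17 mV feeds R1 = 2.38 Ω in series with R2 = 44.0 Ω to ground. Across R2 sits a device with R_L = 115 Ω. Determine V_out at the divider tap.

First combine the lower leg with the load: R2 ‖ R_L = 31.82 Ω.
Now apply the divider: V_out = 8.17 × 0.9304 = 7.602 mV.

V_out ≈ 7.60 mV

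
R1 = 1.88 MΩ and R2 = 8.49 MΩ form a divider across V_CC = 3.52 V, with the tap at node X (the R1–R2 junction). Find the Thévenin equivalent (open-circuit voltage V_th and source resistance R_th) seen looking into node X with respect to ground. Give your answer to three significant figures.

With X open, the divider is unloaded: V_th = 3.52 × 8.49/10.37 = 2.882 V.
Zeroing V_CC shorts the top of R1 to ground, so R_th = R1 ‖ R2 = 1.539 MΩ.

V_th ≈ 2.88 V, R_th ≈ 1.54 MΩ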